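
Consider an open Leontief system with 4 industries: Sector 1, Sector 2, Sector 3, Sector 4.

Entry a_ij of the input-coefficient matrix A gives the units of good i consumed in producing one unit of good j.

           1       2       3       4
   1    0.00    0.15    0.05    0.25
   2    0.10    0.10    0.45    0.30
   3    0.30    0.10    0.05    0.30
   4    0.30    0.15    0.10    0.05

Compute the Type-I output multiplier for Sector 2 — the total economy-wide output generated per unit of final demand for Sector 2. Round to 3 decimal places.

m_2 = 2.546

I − A =
  [   1.00    -0.15    -0.05    -0.25]
  [  -0.10     0.90    -0.45    -0.30]
  [  -0.30    -0.10     0.95    -0.30]
  [  -0.30    -0.15    -0.10     0.95]
Compute the cofactors C_ij = (−1)^(i+j)·(3×3 minor ij) of I−A; the adjugate is their transpose:
adj(I−A) = Cᵀ =
  [ 0.6765   0.1760   0.1485   0.2805]
  [ 0.3505   0.7750   0.4355   0.4745]
  [ 0.3470   0.2000   0.7110   0.3790]
  [ 0.3055   0.1990   0.1905   0.7615]
det(I−A) = Σ_j (I−A)_1j·C_1j = (1.00)(0.6765) + (-0.15)(0.3505) + (-0.05)(0.3470) + (-0.25)(0.3055) = 0.5302
(I − A)⁻¹ = adj(I−A) / det(I−A) ≈
  [   1.2759     0.3320     0.2801     0.5290]
  [   0.6611     1.4617     0.8214     0.8949]
  [   0.6545     0.3772     1.3410     0.7148]
  [   0.5762     0.3753     0.3593     1.4363]
The output multiplier for sector j is the column-j sum of the Leontief inverse (I − A)⁻¹ = adj(I−A) / det(I−A).
Column 2 of adj(I−A): (0.1760, 0.7750, 0.2000, 0.1990); det(I−A) = 0.5302.
m_2 = (0.1760 + 0.7750 + 0.2000 + 0.1990) / 0.5302 = 1.35 / 0.5302 ≈ 2.546.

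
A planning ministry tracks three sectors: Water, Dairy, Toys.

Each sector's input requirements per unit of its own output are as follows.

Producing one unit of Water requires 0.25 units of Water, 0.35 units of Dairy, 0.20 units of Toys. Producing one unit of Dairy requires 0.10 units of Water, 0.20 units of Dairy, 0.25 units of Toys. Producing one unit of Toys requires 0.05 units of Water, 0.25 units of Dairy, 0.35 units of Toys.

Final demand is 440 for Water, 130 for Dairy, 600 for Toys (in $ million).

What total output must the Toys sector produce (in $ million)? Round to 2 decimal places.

I − A =
  [   0.75    -0.10    -0.05]
  [  -0.35     0.80    -0.25]
  [  -0.20    -0.25     0.65]
Cofactors of I−A, C_ij = (−1)^(i+j)·(minor ij) (rows/columns in the sector order above):
  C_11 = (0.80)(0.65) − (-0.25)(-0.25) = 0.4575
  C_12 = −[(-0.35)(0.65) − (-0.25)(-0.20)] = 0.2775
  C_13 = (-0.35)(-0.25) − (0.80)(-0.20) = 0.2475
  C_21 = −[(-0.10)(0.65) − (-0.05)(-0.25)] = 0.0775
  C_22 = (0.75)(0.65) − (-0.05)(-0.20) = 0.4775
  C_23 = −[(0.75)(-0.25) − (-0.10)(-0.20)] = 0.2075
  C_31 = (-0.10)(-0.25) − (-0.05)(0.80) = 0.0650
  C_32 = −[(0.75)(-0.25) − (-0.05)(-0.35)] = 0.2050
  C_33 = (0.75)(0.80) − (-0.10)(-0.35) = 0.5650
det(I−A) = Σ_j (I−A)_1j·C_1j = (0.75)(0.4575) + (-0.10)(0.2775) + (-0.05)(0.2475) = 0.3030
adj(I−A) = Cᵀ =
  [ 0.4575   0.0775   0.0650]
  [ 0.2775   0.4775   0.2050]
  [ 0.2475   0.2075   0.5650]
(I − A)⁻¹ = adj(I−A) / det(I−A) ≈
  [   1.5099     0.2558     0.2145]
  [   0.9158     1.5759     0.6766]
  [   0.8168     0.6848     1.8647]
x = (I − A)⁻¹ d = adj(I−A)·d / det(I−A), with det(I−A) = 0.3030:
  x_1 = (0.4575·440 + 0.0775·130 + 0.0650·600) / 0.3030 = 250.375 / 0.3030 ≈ 826.32
  x_2 = (0.2775·440 + 0.4775·130 + 0.2050·600) / 0.3030 = 307.175 / 0.3030 ≈ 1013.78
  x_3 = (0.2475·440 + 0.2075·130 + 0.5650·600) / 0.3030 = 474.875 / 0.3030 ≈ 1567.24

x_3 = 1567.24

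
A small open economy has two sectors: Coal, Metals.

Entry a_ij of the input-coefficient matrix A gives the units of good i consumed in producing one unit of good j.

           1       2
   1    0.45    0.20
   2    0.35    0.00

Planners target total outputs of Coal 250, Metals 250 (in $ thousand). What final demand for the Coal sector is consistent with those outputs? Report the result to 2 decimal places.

I − A =
  [   0.55    -0.20]
  [  -0.35     1.00]
d = (I − A) x:
  d_1 = (+0.55)·250 + (-0.20)·250 = 87.50
  d_2 = (-0.35)·250 + (+1.00)·250 = 162.50

d_1 = 87.50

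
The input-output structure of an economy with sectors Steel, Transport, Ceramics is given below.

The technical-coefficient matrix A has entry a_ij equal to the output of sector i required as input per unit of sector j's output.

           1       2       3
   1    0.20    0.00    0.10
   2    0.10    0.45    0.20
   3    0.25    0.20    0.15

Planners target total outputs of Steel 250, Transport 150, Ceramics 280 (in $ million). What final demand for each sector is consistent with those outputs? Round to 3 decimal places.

d_1 = 172.000, d_2 = 1.500, d_3 = 145.500

I − A =
  [   0.80     0.00    -0.10]
  [  -0.10     0.55    -0.20]
  [  -0.25    -0.20     0.85]
d = (I − A) x:
  d_1 = (+0.80)·250 + (+0.00)·150 + (-0.10)·280 = 172.000
  d_2 = (-0.10)·250 + (+0.55)·150 + (-0.20)·280 = 1.500
  d_3 = (-0.25)·250 + (-0.20)·150 + (+0.85)·280 = 145.500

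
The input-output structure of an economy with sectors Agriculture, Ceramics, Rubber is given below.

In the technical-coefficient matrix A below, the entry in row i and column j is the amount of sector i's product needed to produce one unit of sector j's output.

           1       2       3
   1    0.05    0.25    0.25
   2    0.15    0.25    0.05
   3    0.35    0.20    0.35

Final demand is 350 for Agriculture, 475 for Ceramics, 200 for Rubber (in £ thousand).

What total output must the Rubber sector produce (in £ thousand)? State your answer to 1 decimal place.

I − A =
  [   0.95    -0.25    -0.25]
  [  -0.15     0.75    -0.05]
  [  -0.35    -0.20     0.65]
Cofactors of I−A, C_ij = (−1)^(i+j)·(minor ij) (rows/columns in the sector order above):
  C_11 = (0.75)(0.65) − (-0.05)(-0.20) = 0.4775
  C_12 = −[(-0.15)(0.65) − (-0.05)(-0.35)] = 0.1150
  C_13 = (-0.15)(-0.20) − (0.75)(-0.35) = 0.2925
  C_21 = −[(-0.25)(0.65) − (-0.25)(-0.20)] = 0.2125
  C_22 = (0.95)(0.65) − (-0.25)(-0.35) = 0.5300
  C_23 = −[(0.95)(-0.20) − (-0.25)(-0.35)] = 0.2775
  C_31 = (-0.25)(-0.05) − (-0.25)(0.75) = 0.2000
  C_32 = −[(0.95)(-0.05) − (-0.25)(-0.15)] = 0.0850
  C_33 = (0.95)(0.75) − (-0.25)(-0.15) = 0.6750
det(I−A) = Σ_j (I−A)_1j·C_1j = (0.95)(0.4775) + (-0.25)(0.1150) + (-0.25)(0.2925) = 0.35175
adj(I−A) = Cᵀ =
  [ 0.4775   0.2125   0.2000]
  [ 0.1150   0.5300   0.0850]
  [ 0.2925   0.2775   0.6750]
(I − A)⁻¹ = adj(I−A) / det(I−A) ≈
  [   1.3575     0.6041     0.5686]
  [   0.3269     1.5068     0.2416]
  [   0.8316     0.7889     1.9190]
x = (I − A)⁻¹ d = adj(I−A)·d / det(I−A), with det(I−A) = 0.35175:
  x_1 = (0.4775·350 + 0.2125·475 + 0.2000·200) / 0.35175 = 308.0625 / 0.35175 ≈ 875.8
  x_2 = (0.1150·350 + 0.5300·475 + 0.0850·200) / 0.35175 = 309.00 / 0.35175 ≈ 878.5
  x_3 = (0.2925·350 + 0.2775·475 + 0.6750·200) / 0.35175 = 369.1875 / 0.35175 ≈ 1049.6

x_3 = 1049.6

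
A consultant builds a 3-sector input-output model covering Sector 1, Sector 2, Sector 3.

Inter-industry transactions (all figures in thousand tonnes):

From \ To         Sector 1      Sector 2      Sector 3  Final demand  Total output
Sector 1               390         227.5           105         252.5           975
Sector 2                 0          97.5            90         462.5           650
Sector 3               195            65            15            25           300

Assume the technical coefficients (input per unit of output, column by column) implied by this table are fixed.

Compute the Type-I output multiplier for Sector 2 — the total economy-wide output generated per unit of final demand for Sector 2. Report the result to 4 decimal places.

m_2 = 2.5842

Technical coefficients a_ij = z_ij / X_j:
  a_11 = 390/975 = 0.40, a_21 = 0/975 = 0.00, a_31 = 195/975 = 0.20
  a_12 = 227.5/650 = 0.35, a_22 = 97.5/650 = 0.15, a_32 = 65/650 = 0.10
  a_13 = 105/300 = 0.35, a_23 = 90/300 = 0.30, a_33 = 15/300 = 0.05
I − A =
  [   0.60    -0.35    -0.35]
  [   0.00     0.85    -0.30]
  [  -0.20    -0.10     0.95]
Cofactors of I−A, C_ij = (−1)^(i+j)·(minor ij) (rows/columns in the sector order above):
  C_11 = (0.85)(0.95) − (-0.30)(-0.10) = 0.7775
  C_12 = −[(0.00)(0.95) − (-0.30)(-0.20)] = 0.0600
  C_13 = (0.00)(-0.10) − (0.85)(-0.20) = 0.1700
  C_21 = −[(-0.35)(0.95) − (-0.35)(-0.10)] = 0.3675
  C_22 = (0.60)(0.95) − (-0.35)(-0.20) = 0.5000
  C_23 = −[(0.60)(-0.10) − (-0.35)(-0.20)] = 0.1300
  C_31 = (-0.35)(-0.30) − (-0.35)(0.85) = 0.4025
  C_32 = −[(0.60)(-0.30) − (-0.35)(0.00)] = 0.1800
  C_33 = (0.60)(0.85) − (-0.35)(0.00) = 0.5100
det(I−A) = Σ_j (I−A)_1j·C_1j = (0.60)(0.7775) + (-0.35)(0.0600) + (-0.35)(0.1700) = 0.3860
adj(I−A) = Cᵀ =
  [ 0.7775   0.3675   0.4025]
  [ 0.0600   0.5000   0.1800]
  [ 0.1700   0.1300   0.5100]
(I − A)⁻¹ = adj(I−A) / det(I−A) ≈
  [   2.01425     0.95207     1.04275]
  [   0.15544     1.29534     0.46632]
  [   0.44041     0.33679     1.32124]
The output multiplier for sector j is the column-j sum of the Leontief inverse (I − A)⁻¹ = adj(I−A) / det(I−A).
Column 2 of adj(I−A): (0.3675, 0.5000, 0.1300); det(I−A) = 0.3860.
m_2 = (0.3675 + 0.5000 + 0.1300) / 0.3860 = 0.9975 / 0.3860 ≈ 2.5842.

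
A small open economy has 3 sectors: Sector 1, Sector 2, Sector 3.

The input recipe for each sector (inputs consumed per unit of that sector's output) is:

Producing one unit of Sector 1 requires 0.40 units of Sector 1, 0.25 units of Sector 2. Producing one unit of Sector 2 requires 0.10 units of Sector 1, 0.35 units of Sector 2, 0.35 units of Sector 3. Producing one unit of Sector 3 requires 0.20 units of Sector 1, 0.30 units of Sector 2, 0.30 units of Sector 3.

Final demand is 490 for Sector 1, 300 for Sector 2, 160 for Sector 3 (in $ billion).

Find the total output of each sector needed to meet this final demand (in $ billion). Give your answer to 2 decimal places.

x_1 = 1366.29, x_2 = 1420.29, x_3 = 938.71

I − A =
  [   0.60    -0.10    -0.20]
  [  -0.25     0.65    -0.30]
  [   0.00    -0.35     0.70]
Cofactors of I−A, C_ij = (−1)^(i+j)·(minor ij) (rows/columns in the sector order above):
  C_11 = (0.65)(0.70) − (-0.30)(-0.35) = 0.3500
  C_12 = −[(-0.25)(0.70) − (-0.30)(0.00)] = 0.1750
  C_13 = (-0.25)(-0.35) − (0.65)(0.00) = 0.0875
  C_21 = −[(-0.10)(0.70) − (-0.20)(-0.35)] = 0.1400
  C_22 = (0.60)(0.70) − (-0.20)(0.00) = 0.4200
  C_23 = −[(0.60)(-0.35) − (-0.10)(0.00)] = 0.2100
  C_31 = (-0.10)(-0.30) − (-0.20)(0.65) = 0.1600
  C_32 = −[(0.60)(-0.30) − (-0.20)(-0.25)] = 0.2300
  C_33 = (0.60)(0.65) − (-0.10)(-0.25) = 0.3650
det(I−A) = Σ_j (I−A)_1j·C_1j = (0.60)(0.3500) + (-0.10)(0.1750) + (-0.20)(0.0875) = 0.1750
adj(I−A) = Cᵀ =
  [ 0.3500   0.1400   0.1600]
  [ 0.1750   0.4200   0.2300]
  [ 0.0875   0.2100   0.3650]
(I − A)⁻¹ = adj(I−A) / det(I−A) ≈
  [   2.0000     0.8000     0.9143]
  [   1.0000     2.4000     1.3143]
  [   0.5000     1.2000     2.0857]
x = (I − A)⁻¹ d = adj(I−A)·d / det(I−A), with det(I−A) = 0.1750:
  x_1 = (0.3500·490 + 0.1400·300 + 0.1600·160) / 0.1750 = 239.10 / 0.1750 ≈ 1366.29
  x_2 = (0.1750·490 + 0.4200·300 + 0.2300·160) / 0.1750 = 248.55 / 0.1750 ≈ 1420.29
  x_3 = (0.0875·490 + 0.2100·300 + 0.3650·160) / 0.1750 = 164.275 / 0.1750 ≈ 938.71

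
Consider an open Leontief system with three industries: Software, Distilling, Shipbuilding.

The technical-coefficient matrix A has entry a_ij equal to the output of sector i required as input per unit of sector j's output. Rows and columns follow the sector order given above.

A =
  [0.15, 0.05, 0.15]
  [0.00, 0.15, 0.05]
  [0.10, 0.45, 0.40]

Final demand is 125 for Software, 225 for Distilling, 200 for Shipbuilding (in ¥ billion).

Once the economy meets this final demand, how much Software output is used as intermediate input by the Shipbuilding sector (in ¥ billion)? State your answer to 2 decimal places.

I − A =
  [   0.85    -0.05    -0.15]
  [   0.00     0.85    -0.05]
  [  -0.10    -0.45     0.60]
Cofactors of I−A, C_ij = (−1)^(i+j)·(minor ij) (rows/columns in the sector order above):
  C_11 = (0.85)(0.60) − (-0.05)(-0.45) = 0.4875
  C_12 = −[(0.00)(0.60) − (-0.05)(-0.10)] = 0.0050
  C_13 = (0.00)(-0.45) − (0.85)(-0.10) = 0.0850
  C_21 = −[(-0.05)(0.60) − (-0.15)(-0.45)] = 0.0975
  C_22 = (0.85)(0.60) − (-0.15)(-0.10) = 0.4950
  C_23 = −[(0.85)(-0.45) − (-0.05)(-0.10)] = 0.3875
  C_31 = (-0.05)(-0.05) − (-0.15)(0.85) = 0.1300
  C_32 = −[(0.85)(-0.05) − (-0.15)(0.00)] = 0.0425
  C_33 = (0.85)(0.85) − (-0.05)(0.00) = 0.7225
det(I−A) = Σ_j (I−A)_1j·C_1j = (0.85)(0.4875) + (-0.05)(0.0050) + (-0.15)(0.0850) = 0.401375
adj(I−A) = Cᵀ =
  [ 0.4875   0.0975   0.1300]
  [ 0.0050   0.4950   0.0425]
  [ 0.0850   0.3875   0.7225]
(I − A)⁻¹ = adj(I−A) / det(I−A) ≈
  [   1.2146     0.2429     0.3239]
  [   0.0125     1.2333     0.1059]
  [   0.2118     0.9654     1.8001]
First solve x = (I − A)⁻¹ d = adj(I−A)·d / det(I−A); in particular x_3 = (0.0850·125 + 0.3875·225 + 0.7225·200) / 0.401375 = 242.3125 / 0.401375 ≈ 603.7060.
Intermediate flow from 1 to 3: z_13 = a_13 · x_3 = 0.15 × 242.3125 / 0.401375 = 36.346875 / 0.401375 ≈ 90.56.

z_13 = 90.56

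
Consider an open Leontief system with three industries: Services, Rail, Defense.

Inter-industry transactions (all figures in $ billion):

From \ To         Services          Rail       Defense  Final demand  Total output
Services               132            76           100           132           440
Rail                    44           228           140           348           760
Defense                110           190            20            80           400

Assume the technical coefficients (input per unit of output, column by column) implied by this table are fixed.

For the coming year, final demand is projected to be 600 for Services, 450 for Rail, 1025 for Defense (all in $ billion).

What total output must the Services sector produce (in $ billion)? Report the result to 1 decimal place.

x_S = 1882.8

Technical coefficients a_ij = z_ij / X_j:
  a_SS = 132/440 = 0.30, a_RS = 44/440 = 0.10, a_DS = 110/440 = 0.25
  a_SR = 76/760 = 0.10, a_RR = 228/760 = 0.30, a_DR = 190/760 = 0.25
  a_SD = 100/400 = 0.25, a_RD = 140/400 = 0.35, a_DD = 20/400 = 0.05
I − A =
  [   0.70    -0.10    -0.25]
  [  -0.10     0.70    -0.35]
  [  -0.25    -0.25     0.95]
Cofactors of I−A, C_ij = (−1)^(i+j)·(minor ij) (rows/columns in the sector order above):
  C_11 = (0.70)(0.95) − (-0.35)(-0.25) = 0.5775
  C_12 = −[(-0.10)(0.95) − (-0.35)(-0.25)] = 0.1825
  C_13 = (-0.10)(-0.25) − (0.70)(-0.25) = 0.2000
  C_21 = −[(-0.10)(0.95) − (-0.25)(-0.25)] = 0.1575
  C_22 = (0.70)(0.95) − (-0.25)(-0.25) = 0.6025
  C_23 = −[(0.70)(-0.25) − (-0.10)(-0.25)] = 0.2000
  C_31 = (-0.10)(-0.35) − (-0.25)(0.70) = 0.2100
  C_32 = −[(0.70)(-0.35) − (-0.25)(-0.10)] = 0.2700
  C_33 = (0.70)(0.70) − (-0.10)(-0.10) = 0.4800
det(I−A) = Σ_j (I−A)_1j·C_1j = (0.70)(0.5775) + (-0.10)(0.1825) + (-0.25)(0.2000) = 0.3360
adj(I−A) = Cᵀ =
  [ 0.5775   0.1575   0.2100]
  [ 0.1825   0.6025   0.2700]
  [ 0.2000   0.2000   0.4800]
(I − A)⁻¹ = adj(I−A) / det(I−A) ≈
  [   1.7188     0.4688     0.6250]
  [   0.5432     1.7932     0.8036]
  [   0.5952     0.5952     1.4286]
x = (I − A)⁻¹ d = adj(I−A)·d / det(I−A), with det(I−A) = 0.3360:
  x_S = (0.5775·600 + 0.1575·450 + 0.2100·1025) / 0.3360 = 632.625 / 0.3360 ≈ 1882.8
  x_R = (0.1825·600 + 0.6025·450 + 0.2700·1025) / 0.3360 = 657.375 / 0.3360 ≈ 1956.5
  x_D = (0.2000·600 + 0.2000·450 + 0.4800·1025) / 0.3360 = 702.00 / 0.3360 ≈ 2089.3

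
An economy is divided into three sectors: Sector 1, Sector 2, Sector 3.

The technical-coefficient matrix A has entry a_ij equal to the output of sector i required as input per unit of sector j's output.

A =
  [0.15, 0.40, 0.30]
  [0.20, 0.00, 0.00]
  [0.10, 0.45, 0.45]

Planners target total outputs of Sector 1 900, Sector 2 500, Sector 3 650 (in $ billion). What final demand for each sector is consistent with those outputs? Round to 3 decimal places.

I − A =
  [   0.85    -0.40    -0.30]
  [  -0.20     1.00     0.00]
  [  -0.10    -0.45     0.55]
d = (I − A) x:
  d_1 = (+0.85)·900 + (-0.40)·500 + (-0.30)·650 = 370.000
  d_2 = (-0.20)·900 + (+1.00)·500 + (+0.00)·650 = 320.000
  d_3 = (-0.10)·900 + (-0.45)·500 + (+0.55)·650 = 42.500

d_1 = 370.000, d_2 = 320.000, d_3 = 42.500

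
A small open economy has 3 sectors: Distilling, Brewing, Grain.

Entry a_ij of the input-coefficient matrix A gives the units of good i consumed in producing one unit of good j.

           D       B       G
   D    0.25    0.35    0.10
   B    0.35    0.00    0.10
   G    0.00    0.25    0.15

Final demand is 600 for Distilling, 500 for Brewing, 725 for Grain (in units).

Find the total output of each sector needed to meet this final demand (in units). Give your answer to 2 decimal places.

I − A =
  [   0.75    -0.35    -0.10]
  [  -0.35     1.00    -0.10]
  [   0.00    -0.25     0.85]
Cofactors of I−A, C_ij = (−1)^(i+j)·(minor ij) (rows/columns in the sector order above):
  C_11 = (1.00)(0.85) − (-0.10)(-0.25) = 0.8250
  C_12 = −[(-0.35)(0.85) − (-0.10)(0.00)] = 0.2975
  C_13 = (-0.35)(-0.25) − (1.00)(0.00) = 0.0875
  C_21 = −[(-0.35)(0.85) − (-0.10)(-0.25)] = 0.3225
  C_22 = (0.75)(0.85) − (-0.10)(0.00) = 0.6375
  C_23 = −[(0.75)(-0.25) − (-0.35)(0.00)] = 0.1875
  C_31 = (-0.35)(-0.10) − (-0.10)(1.00) = 0.1350
  C_32 = −[(0.75)(-0.10) − (-0.10)(-0.35)] = 0.1100
  C_33 = (0.75)(1.00) − (-0.35)(-0.35) = 0.6275
det(I−A) = Σ_j (I−A)_1j·C_1j = (0.75)(0.8250) + (-0.35)(0.2975) + (-0.10)(0.0875) = 0.505875
adj(I−A) = Cᵀ =
  [ 0.8250   0.3225   0.1350]
  [ 0.2975   0.6375   0.1100]
  [ 0.0875   0.1875   0.6275]
(I − A)⁻¹ = adj(I−A) / det(I−A) ≈
  [   1.6308     0.6375     0.2669]
  [   0.5881     1.2602     0.2174]
  [   0.1730     0.3706     1.2404]
x = (I − A)⁻¹ d = adj(I−A)·d / det(I−A), with det(I−A) = 0.505875:
  x_D = (0.8250·600 + 0.3225·500 + 0.1350·725) / 0.505875 = 754.125 / 0.505875 ≈ 1490.73
  x_B = (0.2975·600 + 0.6375·500 + 0.1100·725) / 0.505875 = 577.00 / 0.505875 ≈ 1140.60
  x_G = (0.0875·600 + 0.1875·500 + 0.6275·725) / 0.505875 = 601.1875 / 0.505875 ≈ 1188.41

x_D = 1490.73, x_B = 1140.60, x_G = 1188.41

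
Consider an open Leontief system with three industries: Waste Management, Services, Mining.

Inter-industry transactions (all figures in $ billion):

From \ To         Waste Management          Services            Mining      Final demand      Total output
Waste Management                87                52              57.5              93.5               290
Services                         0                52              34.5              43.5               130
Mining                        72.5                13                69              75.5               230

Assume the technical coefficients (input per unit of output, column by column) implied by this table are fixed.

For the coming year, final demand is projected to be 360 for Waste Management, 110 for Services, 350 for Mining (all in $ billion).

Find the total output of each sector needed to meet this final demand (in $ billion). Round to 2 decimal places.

x_W = 1094.59, x_S = 421.10, x_M = 951.08

Technical coefficients a_ij = z_ij / X_j:
  a_WW = 87/290 = 0.30, a_SW = 0/290 = 0.00, a_MW = 72.5/290 = 0.25
  a_WS = 52/130 = 0.40, a_SS = 52/130 = 0.40, a_MS = 13/130 = 0.10
  a_WM = 57.5/230 = 0.25, a_SM = 34.5/230 = 0.15, a_MM = 69/230 = 0.30
I − A =
  [   0.70    -0.40    -0.25]
  [   0.00     0.60    -0.15]
  [  -0.25    -0.10     0.70]
Cofactors of I−A, C_ij = (−1)^(i+j)·(minor ij) (rows/columns in the sector order above):
  C_11 = (0.60)(0.70) − (-0.15)(-0.10) = 0.4050
  C_12 = −[(0.00)(0.70) − (-0.15)(-0.25)] = 0.0375
  C_13 = (0.00)(-0.10) − (0.60)(-0.25) = 0.1500
  C_21 = −[(-0.40)(0.70) − (-0.25)(-0.10)] = 0.3050
  C_22 = (0.70)(0.70) − (-0.25)(-0.25) = 0.4275
  C_23 = −[(0.70)(-0.10) − (-0.40)(-0.25)] = 0.1700
  C_31 = (-0.40)(-0.15) − (-0.25)(0.60) = 0.2100
  C_32 = −[(0.70)(-0.15) − (-0.25)(0.00)] = 0.1050
  C_33 = (0.70)(0.60) − (-0.40)(0.00) = 0.4200
det(I−A) = Σ_j (I−A)_1j·C_1j = (0.70)(0.4050) + (-0.40)(0.0375) + (-0.25)(0.1500) = 0.2310
adj(I−A) = Cᵀ =
  [ 0.4050   0.3050   0.2100]
  [ 0.0375   0.4275   0.1050]
  [ 0.1500   0.1700   0.4200]
(I − A)⁻¹ = adj(I−A) / det(I−A) ≈
  [   1.7532     1.3203     0.9091]
  [   0.1623     1.8506     0.4545]
  [   0.6494     0.7359     1.8182]
x = (I − A)⁻¹ d = adj(I−A)·d / det(I−A), with det(I−A) = 0.2310:
  x_W = (0.4050·360 + 0.3050·110 + 0.2100·350) / 0.2310 = 252.85 / 0.2310 ≈ 1094.59
  x_S = (0.0375·360 + 0.4275·110 + 0.1050·350) / 0.2310 = 97.275 / 0.2310 ≈ 421.10
  x_M = (0.1500·360 + 0.1700·110 + 0.4200·350) / 0.2310 = 219.70 / 0.2310 ≈ 951.08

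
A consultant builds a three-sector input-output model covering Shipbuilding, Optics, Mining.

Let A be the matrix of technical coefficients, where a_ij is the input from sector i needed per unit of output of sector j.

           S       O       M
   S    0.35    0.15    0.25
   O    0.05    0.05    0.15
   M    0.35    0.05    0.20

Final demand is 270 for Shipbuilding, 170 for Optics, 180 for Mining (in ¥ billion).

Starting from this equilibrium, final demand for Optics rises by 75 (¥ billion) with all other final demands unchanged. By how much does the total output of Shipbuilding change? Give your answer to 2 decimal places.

I − A =
  [   0.65    -0.15    -0.25]
  [  -0.05     0.95    -0.15]
  [  -0.35    -0.05     0.80]
Cofactors of I−A, C_ij = (−1)^(i+j)·(minor ij) (rows/columns in the sector order above):
  C_11 = (0.95)(0.80) − (-0.15)(-0.05) = 0.7525
  C_12 = −[(-0.05)(0.80) − (-0.15)(-0.35)] = 0.0925
  C_13 = (-0.05)(-0.05) − (0.95)(-0.35) = 0.3350
  C_21 = −[(-0.15)(0.80) − (-0.25)(-0.05)] = 0.1325
  C_22 = (0.65)(0.80) − (-0.25)(-0.35) = 0.4325
  C_23 = −[(0.65)(-0.05) − (-0.15)(-0.35)] = 0.0850
  C_31 = (-0.15)(-0.15) − (-0.25)(0.95) = 0.2600
  C_32 = −[(0.65)(-0.15) − (-0.25)(-0.05)] = 0.1100
  C_33 = (0.65)(0.95) − (-0.15)(-0.05) = 0.6100
det(I−A) = Σ_j (I−A)_1j·C_1j = (0.65)(0.7525) + (-0.15)(0.0925) + (-0.25)(0.3350) = 0.3915
adj(I−A) = Cᵀ =
  [ 0.7525   0.1325   0.2600]
  [ 0.0925   0.4325   0.1100]
  [ 0.3350   0.0850   0.6100]
(I − A)⁻¹ = adj(I−A) / det(I−A) ≈
  [   1.9221     0.3384     0.6641]
  [   0.2363     1.1047     0.2810]
  [   0.8557     0.2171     1.5581]
Δx = (I − A)⁻¹ Δd with Δd having +75 in the Optics component and 0 elsewhere.
So Δx_S = L_SO · (+75), where L_SO = adj(I−A)_SO / det(I−A) = 0.1325 / 0.3915.
Δx_S = 0.1325 × (+75) / 0.3915 = 9.9375 / 0.3915 ≈ 25.38.

Δx_S = 25.38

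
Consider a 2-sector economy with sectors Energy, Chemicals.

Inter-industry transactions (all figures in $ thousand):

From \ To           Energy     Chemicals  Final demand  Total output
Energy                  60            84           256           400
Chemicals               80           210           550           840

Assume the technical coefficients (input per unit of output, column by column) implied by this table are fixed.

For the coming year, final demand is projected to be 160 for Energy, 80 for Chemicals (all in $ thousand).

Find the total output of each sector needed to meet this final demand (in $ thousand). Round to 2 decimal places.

x_1 = 207.29, x_2 = 161.94

Technical coefficients a_ij = z_ij / X_j:
  a_11 = 60/400 = 0.15, a_21 = 80/400 = 0.20
  a_12 = 84/840 = 0.10, a_22 = 210/840 = 0.25
I − A =
  [   0.85    -0.10]
  [  -0.20     0.75]
det(I−A) = (0.85)(0.75) − (-0.10)(-0.20) = 0.6175
adj(I−A) = [[0.75, 0.10], [0.20, 0.85]]
(I − A)⁻¹ = adj(I−A) / det(I−A) ≈
  [   1.2146     0.1619]
  [   0.3239     1.3765]
x = (I − A)⁻¹ d = adj(I−A)·d / det(I−A), with det(I−A) = 0.6175:
  x_1 = (0.75·160 + 0.10·80) / 0.6175 = 128.00 / 0.6175 ≈ 207.29
  x_2 = (0.20·160 + 0.85·80) / 0.6175 = 100.00 / 0.6175 ≈ 161.94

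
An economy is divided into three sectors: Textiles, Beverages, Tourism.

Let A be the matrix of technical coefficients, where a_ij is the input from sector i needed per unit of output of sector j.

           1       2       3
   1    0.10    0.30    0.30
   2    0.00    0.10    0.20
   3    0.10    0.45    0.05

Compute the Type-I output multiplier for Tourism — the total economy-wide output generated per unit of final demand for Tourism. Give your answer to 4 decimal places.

I − A =
  [   0.90    -0.30    -0.30]
  [   0.00     0.90    -0.20]
  [  -0.10    -0.45     0.95]
Cofactors of I−A, C_ij = (−1)^(i+j)·(minor ij) (rows/columns in the sector order above):
  C_11 = (0.90)(0.95) − (-0.20)(-0.45) = 0.7650
  C_12 = −[(0.00)(0.95) − (-0.20)(-0.10)] = 0.0200
  C_13 = (0.00)(-0.45) − (0.90)(-0.10) = 0.0900
  C_21 = −[(-0.30)(0.95) − (-0.30)(-0.45)] = 0.4200
  C_22 = (0.90)(0.95) − (-0.30)(-0.10) = 0.8250
  C_23 = −[(0.90)(-0.45) − (-0.30)(-0.10)] = 0.4350
  C_31 = (-0.30)(-0.20) − (-0.30)(0.90) = 0.3300
  C_32 = −[(0.90)(-0.20) − (-0.30)(0.00)] = 0.1800
  C_33 = (0.90)(0.90) − (-0.30)(0.00) = 0.8100
det(I−A) = Σ_j (I−A)_1j·C_1j = (0.90)(0.7650) + (-0.30)(0.0200) + (-0.30)(0.0900) = 0.6555
adj(I−A) = Cᵀ =
  [ 0.7650   0.4200   0.3300]
  [ 0.0200   0.8250   0.1800]
  [ 0.0900   0.4350   0.8100]
(I − A)⁻¹ = adj(I−A) / det(I−A) ≈
  [   1.16705     0.64073     0.50343]
  [   0.03051     1.25858     0.27460]
  [   0.13730     0.66362     1.23570]
The output multiplier for sector j is the column-j sum of the Leontief inverse (I − A)⁻¹ = adj(I−A) / det(I−A).
Column 3 of adj(I−A): (0.3300, 0.1800, 0.8100); det(I−A) = 0.6555.
m_3 = (0.3300 + 0.1800 + 0.8100) / 0.6555 = 1.32 / 0.6555 ≈ 2.0137.

m_3 = 2.0137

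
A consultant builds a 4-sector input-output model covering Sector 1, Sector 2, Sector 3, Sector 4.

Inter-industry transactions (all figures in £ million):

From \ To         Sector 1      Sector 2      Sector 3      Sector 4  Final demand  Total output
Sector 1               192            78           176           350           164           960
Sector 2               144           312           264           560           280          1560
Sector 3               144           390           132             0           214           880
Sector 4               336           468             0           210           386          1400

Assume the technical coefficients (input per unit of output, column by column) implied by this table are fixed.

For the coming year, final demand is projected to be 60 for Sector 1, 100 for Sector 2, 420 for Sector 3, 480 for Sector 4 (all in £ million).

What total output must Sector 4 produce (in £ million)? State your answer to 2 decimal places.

x_4 = 1412.23

Technical coefficients a_ij = z_ij / X_j:
  a_11 = 192/960 = 0.20, a_21 = 144/960 = 0.15, a_31 = 144/960 = 0.15, a_41 = 336/960 = 0.35
  a_12 = 78/1560 = 0.05, a_22 = 312/1560 = 0.20, a_32 = 390/1560 = 0.25, a_42 = 468/1560 = 0.30
  a_13 = 176/880 = 0.20, a_23 = 264/880 = 0.30, a_33 = 132/880 = 0.15, a_43 = 0/880 = 0.00
  a_14 = 350/1400 = 0.25, a_24 = 560/1400 = 0.40, a_34 = 0/1400 = 0.00, a_44 = 210/1400 = 0.15
I − A =
  [   0.80    -0.05    -0.20    -0.25]
  [  -0.15     0.80    -0.30    -0.40]
  [  -0.15    -0.25     0.85     0.00]
  [  -0.35    -0.30     0.00     0.85]
Compute the cofactors C_ij = (−1)^(i+j)·(3×3 minor ij) of I−A; the adjugate is their transpose:
adj(I−A) = Cᵀ =
  [ 0.412250   0.142375   0.147250   0.188250]
  [ 0.265625   0.478125   0.231250   0.303125]
  [ 0.150875   0.165750   0.353375   0.122375]
  [ 0.263500   0.227375   0.142250   0.443875]
det(I−A) = Σ_j (I−A)_1j·C_1j = (0.80)(0.412250) + (-0.05)(0.265625) + (-0.20)(0.150875) + (-0.25)(0.263500) = 0.22046875
(I − A)⁻¹ = adj(I−A) / det(I−A) ≈
  [   1.8699     0.6458     0.6679     0.8539]
  [   1.2048     2.1687     1.0489     1.3749]
  [   0.6843     0.7518     1.6028     0.5551]
  [   1.1952     1.0313     0.6452     2.0133]
x = (I − A)⁻¹ d = adj(I−A)·d / det(I−A), with det(I−A) = 0.22046875:
  x_1 = (0.412250·60 + 0.142375·100 + 0.147250·420 + 0.188250·480) / 0.22046875 = 191.1775 / 0.22046875 ≈ 867.14
  x_2 = (0.265625·60 + 0.478125·100 + 0.231250·420 + 0.303125·480) / 0.22046875 = 306.375 / 0.22046875 ≈ 1389.65
  x_3 = (0.150875·60 + 0.165750·100 + 0.353375·420 + 0.122375·480) / 0.22046875 = 232.785 / 0.22046875 ≈ 1055.86
  x_4 = (0.263500·60 + 0.227375·100 + 0.142250·420 + 0.443875·480) / 0.22046875 = 311.3525 / 0.22046875 ≈ 1412.23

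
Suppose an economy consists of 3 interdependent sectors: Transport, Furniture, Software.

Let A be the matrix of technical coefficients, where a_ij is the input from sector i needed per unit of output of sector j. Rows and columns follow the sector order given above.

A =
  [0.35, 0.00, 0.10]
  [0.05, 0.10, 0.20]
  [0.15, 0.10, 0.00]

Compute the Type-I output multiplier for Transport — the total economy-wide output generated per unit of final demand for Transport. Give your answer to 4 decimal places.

m_1 = 1.9713

I − A =
  [   0.65     0.00    -0.10]
  [  -0.05     0.90    -0.20]
  [  -0.15    -0.10     1.00]
Cofactors of I−A, C_ij = (−1)^(i+j)·(minor ij) (rows/columns in the sector order above):
  C_11 = (0.90)(1.00) − (-0.20)(-0.10) = 0.8800
  C_12 = −[(-0.05)(1.00) − (-0.20)(-0.15)] = 0.0800
  C_13 = (-0.05)(-0.10) − (0.90)(-0.15) = 0.1400
  C_21 = −[(0.00)(1.00) − (-0.10)(-0.10)] = 0.0100
  C_22 = (0.65)(1.00) − (-0.10)(-0.15) = 0.6350
  C_23 = −[(0.65)(-0.10) − (0.00)(-0.15)] = 0.0650
  C_31 = (0.00)(-0.20) − (-0.10)(0.90) = 0.0900
  C_32 = −[(0.65)(-0.20) − (-0.10)(-0.05)] = 0.1350
  C_33 = (0.65)(0.90) − (0.00)(-0.05) = 0.5850
det(I−A) = Σ_j (I−A)_1j·C_1j = (0.65)(0.8800) + (0.00)(0.0800) + (-0.10)(0.1400) = 0.5580
adj(I−A) = Cᵀ =
  [ 0.8800   0.0100   0.0900]
  [ 0.0800   0.6350   0.1350]
  [ 0.1400   0.0650   0.5850]
(I − A)⁻¹ = adj(I−A) / det(I−A) ≈
  [   1.57706     0.01792     0.16129]
  [   0.14337     1.13799     0.24194]
  [   0.25090     0.11649     1.04839]
The output multiplier for sector j is the column-j sum of the Leontief inverse (I − A)⁻¹ = adj(I−A) / det(I−A).
Column 1 of adj(I−A): (0.8800, 0.0800, 0.1400); det(I−A) = 0.5580.
m_1 = (0.8800 + 0.0800 + 0.1400) / 0.5580 = 1.10 / 0.5580 ≈ 1.9713.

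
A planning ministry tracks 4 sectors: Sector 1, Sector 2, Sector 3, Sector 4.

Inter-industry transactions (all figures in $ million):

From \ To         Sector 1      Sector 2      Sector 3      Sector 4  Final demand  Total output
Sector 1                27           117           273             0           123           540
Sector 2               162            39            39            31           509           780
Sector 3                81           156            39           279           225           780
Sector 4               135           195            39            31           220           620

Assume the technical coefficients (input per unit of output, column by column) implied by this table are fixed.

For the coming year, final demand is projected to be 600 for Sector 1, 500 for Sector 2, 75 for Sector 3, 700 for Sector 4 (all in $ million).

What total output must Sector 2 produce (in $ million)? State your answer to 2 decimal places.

Technical coefficients a_ij = z_ij / X_j:
  a_11 = 27/540 = 0.05, a_21 = 162/540 = 0.30, a_31 = 81/540 = 0.15, a_41 = 135/540 = 0.25
  a_12 = 117/780 = 0.15, a_22 = 39/780 = 0.05, a_32 = 156/780 = 0.20, a_42 = 195/780 = 0.25
  a_13 = 273/780 = 0.35, a_23 = 39/780 = 0.05, a_33 = 39/780 = 0.05, a_43 = 39/780 = 0.05
  a_14 = 0/620 = 0.00, a_24 = 31/620 = 0.05, a_34 = 279/620 = 0.45, a_44 = 31/620 = 0.05
I − A =
  [   0.95    -0.15    -0.35     0.00]
  [  -0.30     0.95    -0.05    -0.05]
  [  -0.15    -0.20     0.95    -0.45]
  [  -0.25    -0.25    -0.05     0.95]
Compute the cofactors C_ij = (−1)^(i+j)·(3×3 minor ij) of I−A; the adjugate is their transpose:
adj(I−A) = Cᵀ =
  [ 0.808500   0.237875   0.319000   0.163625]
  [ 0.289000   0.746750   0.151625   0.111125]
  [ 0.333625   0.325625   0.800875   0.396500]
  [ 0.306375   0.276250   0.166000   0.733125]
det(I−A) = Σ_j (I−A)_1j·C_1j = (0.95)(0.808500) + (-0.15)(0.289000) + (-0.35)(0.333625) + (0.00)(0.306375) = 0.60795625
(I − A)⁻¹ = adj(I−A) / det(I−A) ≈
  [   1.3299     0.3913     0.5247     0.2691]
  [   0.4754     1.2283     0.2494     0.1828]
  [   0.5488     0.5356     1.3173     0.6522]
  [   0.5039     0.4544     0.2730     1.2059]
x = (I − A)⁻¹ d = adj(I−A)·d / det(I−A), with det(I−A) = 0.60795625:
  x_1 = (0.808500·600 + 0.237875·500 + 0.319000·75 + 0.163625·700) / 0.60795625 = 742.50 / 0.60795625 ≈ 1221.30
  x_2 = (0.289000·600 + 0.746750·500 + 0.151625·75 + 0.111125·700) / 0.60795625 = 635.934375 / 0.60795625 ≈ 1046.02
  x_3 = (0.333625·600 + 0.325625·500 + 0.800875·75 + 0.396500·700) / 0.60795625 = 700.603125 / 0.60795625 ≈ 1152.39
  x_4 = (0.306375·600 + 0.276250·500 + 0.166000·75 + 0.733125·700) / 0.60795625 = 847.5875 / 0.60795625 ≈ 1394.16

x_2 = 1046.02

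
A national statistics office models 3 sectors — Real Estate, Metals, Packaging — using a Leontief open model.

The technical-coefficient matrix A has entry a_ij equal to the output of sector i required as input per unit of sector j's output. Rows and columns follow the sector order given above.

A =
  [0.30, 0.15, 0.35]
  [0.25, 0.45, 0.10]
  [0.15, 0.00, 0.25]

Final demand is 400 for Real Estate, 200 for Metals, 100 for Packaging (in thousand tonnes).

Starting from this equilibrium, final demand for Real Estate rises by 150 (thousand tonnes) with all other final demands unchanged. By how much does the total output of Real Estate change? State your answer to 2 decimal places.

I − A =
  [   0.70    -0.15    -0.35]
  [  -0.25     0.55    -0.10]
  [  -0.15     0.00     0.75]
Cofactors of I−A, C_ij = (−1)^(i+j)·(minor ij) (rows/columns in the sector order above):
  C_11 = (0.55)(0.75) − (-0.10)(0.00) = 0.4125
  C_12 = −[(-0.25)(0.75) − (-0.10)(-0.15)] = 0.2025
  C_13 = (-0.25)(0.00) − (0.55)(-0.15) = 0.0825
  C_21 = −[(-0.15)(0.75) − (-0.35)(0.00)] = 0.1125
  C_22 = (0.70)(0.75) − (-0.35)(-0.15) = 0.4725
  C_23 = −[(0.70)(0.00) − (-0.15)(-0.15)] = 0.0225
  C_31 = (-0.15)(-0.10) − (-0.35)(0.55) = 0.2075
  C_32 = −[(0.70)(-0.10) − (-0.35)(-0.25)] = 0.1575
  C_33 = (0.70)(0.55) − (-0.15)(-0.25) = 0.3475
det(I−A) = Σ_j (I−A)_1j·C_1j = (0.70)(0.4125) + (-0.15)(0.2025) + (-0.35)(0.0825) = 0.2295
adj(I−A) = Cᵀ =
  [ 0.4125   0.1125   0.2075]
  [ 0.2025   0.4725   0.1575]
  [ 0.0825   0.0225   0.3475]
(I − A)⁻¹ = adj(I−A) / det(I−A) ≈
  [   1.7974     0.4902     0.9041]
  [   0.8824     2.0588     0.6863]
  [   0.3595     0.0980     1.5142]
Δx = (I − A)⁻¹ Δd with Δd having +150 in the Real Estate component and 0 elsewhere.
So Δx_R = L_RR · (+150), where L_RR = adj(I−A)_RR / det(I−A) = 0.4125 / 0.2295.
Δx_R = 0.4125 × (+150) / 0.2295 = 61.875 / 0.2295 ≈ 269.61.

Δx_R = 269.61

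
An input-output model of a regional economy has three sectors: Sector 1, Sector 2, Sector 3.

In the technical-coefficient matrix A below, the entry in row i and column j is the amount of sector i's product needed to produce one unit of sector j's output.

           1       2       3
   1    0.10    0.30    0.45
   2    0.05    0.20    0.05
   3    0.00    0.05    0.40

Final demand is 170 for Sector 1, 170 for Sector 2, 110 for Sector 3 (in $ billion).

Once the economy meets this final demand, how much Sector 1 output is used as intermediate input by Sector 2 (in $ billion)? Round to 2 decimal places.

z_12 = 74.58

I − A =
  [   0.90    -0.30    -0.45]
  [  -0.05     0.80    -0.05]
  [   0.00    -0.05     0.60]
Cofactors of I−A, C_ij = (−1)^(i+j)·(minor ij) (rows/columns in the sector order above):
  C_11 = (0.80)(0.60) − (-0.05)(-0.05) = 0.4775
  C_12 = −[(-0.05)(0.60) − (-0.05)(0.00)] = 0.0300
  C_13 = (-0.05)(-0.05) − (0.80)(0.00) = 0.0025
  C_21 = −[(-0.30)(0.60) − (-0.45)(-0.05)] = 0.2025
  C_22 = (0.90)(0.60) − (-0.45)(0.00) = 0.5400
  C_23 = −[(0.90)(-0.05) − (-0.30)(0.00)] = 0.0450
  C_31 = (-0.30)(-0.05) − (-0.45)(0.80) = 0.3750
  C_32 = −[(0.90)(-0.05) − (-0.45)(-0.05)] = 0.0675
  C_33 = (0.90)(0.80) − (-0.30)(-0.05) = 0.7050
det(I−A) = Σ_j (I−A)_1j·C_1j = (0.90)(0.4775) + (-0.30)(0.0300) + (-0.45)(0.0025) = 0.419625
adj(I−A) = Cᵀ =
  [ 0.4775   0.2025   0.3750]
  [ 0.0300   0.5400   0.0675]
  [ 0.0025   0.0450   0.7050]
(I − A)⁻¹ = adj(I−A) / det(I−A) ≈
  [   1.1379     0.4826     0.8937]
  [   0.0715     1.2869     0.1609]
  [   0.0060     0.1072     1.6801]
First solve x = (I − A)⁻¹ d = adj(I−A)·d / det(I−A); in particular x_2 = (0.0300·170 + 0.5400·170 + 0.0675·110) / 0.419625 = 104.325 / 0.419625 ≈ 248.6148.
Intermediate flow from 1 to 2: z_12 = a_12 · x_2 = 0.30 × 104.325 / 0.419625 = 31.2975 / 0.419625 ≈ 74.58.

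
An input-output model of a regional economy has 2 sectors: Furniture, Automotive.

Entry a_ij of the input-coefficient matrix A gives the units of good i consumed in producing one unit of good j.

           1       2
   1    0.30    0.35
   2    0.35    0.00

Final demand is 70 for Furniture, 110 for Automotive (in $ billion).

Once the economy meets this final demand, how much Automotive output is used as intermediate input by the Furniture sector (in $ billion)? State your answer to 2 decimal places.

I − A =
  [   0.70    -0.35]
  [  -0.35     1.00]
det(I−A) = (0.70)(1.00) − (-0.35)(-0.35) = 0.5775
adj(I−A) = [[1.00, 0.35], [0.35, 0.70]]
(I − A)⁻¹ = adj(I−A) / det(I−A) ≈
  [   1.7316     0.6061]
  [   0.6061     1.2121]
First solve x = (I − A)⁻¹ d = adj(I−A)·d / det(I−A); in particular x_1 = (1.00·70 + 0.35·110) / 0.5775 = 108.50 / 0.5775 ≈ 187.8788.
Intermediate flow from 2 to 1: z_21 = a_21 · x_1 = 0.35 × 108.50 / 0.5775 = 37.975 / 0.5775 ≈ 65.76.

z_21 = 65.76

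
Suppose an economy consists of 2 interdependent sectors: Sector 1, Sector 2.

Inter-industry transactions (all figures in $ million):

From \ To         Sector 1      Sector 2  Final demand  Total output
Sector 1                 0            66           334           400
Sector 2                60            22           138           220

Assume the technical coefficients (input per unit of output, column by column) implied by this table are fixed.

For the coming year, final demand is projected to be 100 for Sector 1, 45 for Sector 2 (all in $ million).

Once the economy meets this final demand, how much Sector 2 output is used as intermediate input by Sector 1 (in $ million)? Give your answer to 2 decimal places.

Technical coefficients a_ij = z_ij / X_j:
  a_11 = 0/400 = 0.00, a_21 = 60/400 = 0.15
  a_12 = 66/220 = 0.30, a_22 = 22/220 = 0.10
I − A =
  [   1.00    -0.30]
  [  -0.15     0.90]
det(I−A) = (1.00)(0.90) − (-0.30)(-0.15) = 0.8550
adj(I−A) = [[0.90, 0.30], [0.15, 1.00]]
(I − A)⁻¹ = adj(I−A) / det(I−A) ≈
  [   1.0526     0.3509]
  [   0.1754     1.1696]
First solve x = (I − A)⁻¹ d = adj(I−A)·d / det(I−A); in particular x_1 = (0.90·100 + 0.30·45) / 0.8550 = 103.50 / 0.8550 ≈ 121.0526.
Intermediate flow from 2 to 1: z_21 = a_21 · x_1 = 0.15 × 103.50 / 0.8550 = 15.525 / 0.8550 ≈ 18.16.

z_21 = 18.16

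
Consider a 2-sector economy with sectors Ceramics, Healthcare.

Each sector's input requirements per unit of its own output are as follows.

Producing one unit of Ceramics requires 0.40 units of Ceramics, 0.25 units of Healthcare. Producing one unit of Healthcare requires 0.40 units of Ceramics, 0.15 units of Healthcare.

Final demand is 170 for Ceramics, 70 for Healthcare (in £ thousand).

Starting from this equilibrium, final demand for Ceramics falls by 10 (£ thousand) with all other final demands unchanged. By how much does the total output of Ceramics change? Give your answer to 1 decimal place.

Δx_C = -20.7

I − A =
  [   0.60    -0.40]
  [  -0.25     0.85]
det(I−A) = (0.60)(0.85) − (-0.40)(-0.25) = 0.4100
adj(I−A) = [[0.85, 0.40], [0.25, 0.60]]
(I − A)⁻¹ = adj(I−A) / det(I−A) ≈
  [   2.0732     0.9756]
  [   0.6098     1.4634]
Δx = (I − A)⁻¹ Δd with Δd having -10 in the Ceramics component and 0 elsewhere.
So Δx_C = L_CC · (-10), where L_CC = adj(I−A)_CC / det(I−A) = 0.85 / 0.4100.
Δx_C = 0.85 × (-10) / 0.4100 = -8.50 / 0.4100 ≈ -20.7.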